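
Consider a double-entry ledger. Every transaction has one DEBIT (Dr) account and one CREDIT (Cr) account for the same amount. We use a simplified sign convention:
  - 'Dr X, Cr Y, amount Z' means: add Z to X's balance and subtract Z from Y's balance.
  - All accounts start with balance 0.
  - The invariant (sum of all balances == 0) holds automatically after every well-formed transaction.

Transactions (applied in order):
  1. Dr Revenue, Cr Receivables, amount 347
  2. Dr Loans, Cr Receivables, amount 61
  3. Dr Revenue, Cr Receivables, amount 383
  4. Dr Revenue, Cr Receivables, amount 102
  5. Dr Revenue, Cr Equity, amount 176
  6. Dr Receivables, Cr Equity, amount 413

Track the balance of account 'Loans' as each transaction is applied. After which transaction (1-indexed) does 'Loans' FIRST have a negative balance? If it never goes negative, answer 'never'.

Answer: never

Derivation:
After txn 1: Loans=0
After txn 2: Loans=61
After txn 3: Loans=61
After txn 4: Loans=61
After txn 5: Loans=61
After txn 6: Loans=61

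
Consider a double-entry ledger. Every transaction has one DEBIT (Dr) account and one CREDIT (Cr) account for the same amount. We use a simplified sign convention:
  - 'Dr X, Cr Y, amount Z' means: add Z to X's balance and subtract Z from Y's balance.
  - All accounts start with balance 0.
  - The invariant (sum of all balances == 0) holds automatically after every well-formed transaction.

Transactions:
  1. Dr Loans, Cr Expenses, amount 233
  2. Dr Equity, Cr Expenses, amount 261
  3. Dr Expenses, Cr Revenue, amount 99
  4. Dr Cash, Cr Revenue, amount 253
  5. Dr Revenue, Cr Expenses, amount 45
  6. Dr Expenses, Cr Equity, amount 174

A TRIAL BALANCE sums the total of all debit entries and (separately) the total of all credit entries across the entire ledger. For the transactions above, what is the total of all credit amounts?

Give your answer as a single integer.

Answer: 1065

Derivation:
Txn 1: credit+=233
Txn 2: credit+=261
Txn 3: credit+=99
Txn 4: credit+=253
Txn 5: credit+=45
Txn 6: credit+=174
Total credits = 1065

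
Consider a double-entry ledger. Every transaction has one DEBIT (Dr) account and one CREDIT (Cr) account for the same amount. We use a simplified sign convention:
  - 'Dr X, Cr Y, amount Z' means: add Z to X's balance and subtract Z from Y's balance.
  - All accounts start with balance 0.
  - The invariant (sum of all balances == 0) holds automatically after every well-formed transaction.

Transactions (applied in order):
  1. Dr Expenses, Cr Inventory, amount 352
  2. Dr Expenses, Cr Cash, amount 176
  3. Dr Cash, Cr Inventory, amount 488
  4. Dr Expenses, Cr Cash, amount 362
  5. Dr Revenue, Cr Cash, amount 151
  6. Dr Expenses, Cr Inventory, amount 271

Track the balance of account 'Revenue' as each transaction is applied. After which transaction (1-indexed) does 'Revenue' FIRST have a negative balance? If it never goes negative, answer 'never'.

Answer: never

Derivation:
After txn 1: Revenue=0
After txn 2: Revenue=0
After txn 3: Revenue=0
After txn 4: Revenue=0
After txn 5: Revenue=151
After txn 6: Revenue=151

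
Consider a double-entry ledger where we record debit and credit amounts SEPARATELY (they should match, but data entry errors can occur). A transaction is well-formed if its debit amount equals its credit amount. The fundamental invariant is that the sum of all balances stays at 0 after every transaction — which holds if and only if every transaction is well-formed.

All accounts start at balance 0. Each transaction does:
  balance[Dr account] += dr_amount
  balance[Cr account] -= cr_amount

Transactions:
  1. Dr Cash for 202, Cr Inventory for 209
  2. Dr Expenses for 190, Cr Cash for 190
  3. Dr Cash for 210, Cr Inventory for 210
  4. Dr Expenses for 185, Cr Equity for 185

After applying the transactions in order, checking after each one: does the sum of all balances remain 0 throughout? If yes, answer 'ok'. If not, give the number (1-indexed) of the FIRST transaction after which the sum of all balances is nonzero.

Answer: 1

Derivation:
After txn 1: dr=202 cr=209 sum_balances=-7
After txn 2: dr=190 cr=190 sum_balances=-7
After txn 3: dr=210 cr=210 sum_balances=-7
After txn 4: dr=185 cr=185 sum_balances=-7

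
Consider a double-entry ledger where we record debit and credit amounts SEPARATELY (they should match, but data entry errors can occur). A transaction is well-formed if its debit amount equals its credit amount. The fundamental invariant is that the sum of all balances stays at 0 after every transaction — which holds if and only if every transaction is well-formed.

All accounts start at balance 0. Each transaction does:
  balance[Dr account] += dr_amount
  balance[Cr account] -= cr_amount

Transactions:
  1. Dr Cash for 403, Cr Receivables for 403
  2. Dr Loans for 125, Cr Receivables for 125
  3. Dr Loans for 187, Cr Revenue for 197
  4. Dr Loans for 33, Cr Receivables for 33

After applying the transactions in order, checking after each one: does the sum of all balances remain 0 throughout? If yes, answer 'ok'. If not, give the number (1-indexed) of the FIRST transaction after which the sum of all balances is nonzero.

After txn 1: dr=403 cr=403 sum_balances=0
After txn 2: dr=125 cr=125 sum_balances=0
After txn 3: dr=187 cr=197 sum_balances=-10
After txn 4: dr=33 cr=33 sum_balances=-10

Answer: 3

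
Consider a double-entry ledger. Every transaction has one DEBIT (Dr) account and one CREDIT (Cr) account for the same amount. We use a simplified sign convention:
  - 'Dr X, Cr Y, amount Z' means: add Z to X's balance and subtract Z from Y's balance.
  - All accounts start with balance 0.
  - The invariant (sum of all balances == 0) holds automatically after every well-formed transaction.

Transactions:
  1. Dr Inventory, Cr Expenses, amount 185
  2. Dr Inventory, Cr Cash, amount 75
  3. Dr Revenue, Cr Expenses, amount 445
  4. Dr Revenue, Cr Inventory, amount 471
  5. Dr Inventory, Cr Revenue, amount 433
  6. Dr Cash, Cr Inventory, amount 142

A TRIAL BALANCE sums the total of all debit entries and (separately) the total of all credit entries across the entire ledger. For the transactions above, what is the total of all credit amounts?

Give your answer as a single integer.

Txn 1: credit+=185
Txn 2: credit+=75
Txn 3: credit+=445
Txn 4: credit+=471
Txn 5: credit+=433
Txn 6: credit+=142
Total credits = 1751

Answer: 1751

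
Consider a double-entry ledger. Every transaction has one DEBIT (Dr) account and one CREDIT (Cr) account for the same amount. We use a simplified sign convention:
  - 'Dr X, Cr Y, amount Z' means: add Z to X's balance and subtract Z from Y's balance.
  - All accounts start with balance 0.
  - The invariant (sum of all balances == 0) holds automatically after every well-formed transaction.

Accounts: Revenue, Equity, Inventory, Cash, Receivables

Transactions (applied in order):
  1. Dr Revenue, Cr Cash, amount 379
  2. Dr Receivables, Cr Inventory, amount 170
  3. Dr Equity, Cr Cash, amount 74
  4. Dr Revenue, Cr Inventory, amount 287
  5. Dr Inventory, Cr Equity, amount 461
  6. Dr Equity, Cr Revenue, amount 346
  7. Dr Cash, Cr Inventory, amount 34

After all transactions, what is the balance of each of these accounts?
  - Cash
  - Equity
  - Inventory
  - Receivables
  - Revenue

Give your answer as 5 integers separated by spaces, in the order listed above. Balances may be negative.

Answer: -419 -41 -30 170 320

Derivation:
After txn 1 (Dr Revenue, Cr Cash, amount 379): Cash=-379 Revenue=379
After txn 2 (Dr Receivables, Cr Inventory, amount 170): Cash=-379 Inventory=-170 Receivables=170 Revenue=379
After txn 3 (Dr Equity, Cr Cash, amount 74): Cash=-453 Equity=74 Inventory=-170 Receivables=170 Revenue=379
After txn 4 (Dr Revenue, Cr Inventory, amount 287): Cash=-453 Equity=74 Inventory=-457 Receivables=170 Revenue=666
After txn 5 (Dr Inventory, Cr Equity, amount 461): Cash=-453 Equity=-387 Inventory=4 Receivables=170 Revenue=666
After txn 6 (Dr Equity, Cr Revenue, amount 346): Cash=-453 Equity=-41 Inventory=4 Receivables=170 Revenue=320
After txn 7 (Dr Cash, Cr Inventory, amount 34): Cash=-419 Equity=-41 Inventory=-30 Receivables=170 Revenue=320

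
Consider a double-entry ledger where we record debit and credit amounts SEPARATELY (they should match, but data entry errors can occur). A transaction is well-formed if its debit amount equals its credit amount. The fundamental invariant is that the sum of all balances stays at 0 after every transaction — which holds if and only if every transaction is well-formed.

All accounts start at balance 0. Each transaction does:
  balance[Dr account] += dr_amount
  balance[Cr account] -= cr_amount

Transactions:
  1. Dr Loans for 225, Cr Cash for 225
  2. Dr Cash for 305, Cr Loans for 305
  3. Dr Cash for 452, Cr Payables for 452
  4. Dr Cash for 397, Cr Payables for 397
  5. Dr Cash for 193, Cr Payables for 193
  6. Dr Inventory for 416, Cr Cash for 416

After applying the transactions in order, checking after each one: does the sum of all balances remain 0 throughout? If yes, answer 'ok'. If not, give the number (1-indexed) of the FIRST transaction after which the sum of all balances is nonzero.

Answer: ok

Derivation:
After txn 1: dr=225 cr=225 sum_balances=0
After txn 2: dr=305 cr=305 sum_balances=0
After txn 3: dr=452 cr=452 sum_balances=0
After txn 4: dr=397 cr=397 sum_balances=0
After txn 5: dr=193 cr=193 sum_balances=0
After txn 6: dr=416 cr=416 sum_balances=0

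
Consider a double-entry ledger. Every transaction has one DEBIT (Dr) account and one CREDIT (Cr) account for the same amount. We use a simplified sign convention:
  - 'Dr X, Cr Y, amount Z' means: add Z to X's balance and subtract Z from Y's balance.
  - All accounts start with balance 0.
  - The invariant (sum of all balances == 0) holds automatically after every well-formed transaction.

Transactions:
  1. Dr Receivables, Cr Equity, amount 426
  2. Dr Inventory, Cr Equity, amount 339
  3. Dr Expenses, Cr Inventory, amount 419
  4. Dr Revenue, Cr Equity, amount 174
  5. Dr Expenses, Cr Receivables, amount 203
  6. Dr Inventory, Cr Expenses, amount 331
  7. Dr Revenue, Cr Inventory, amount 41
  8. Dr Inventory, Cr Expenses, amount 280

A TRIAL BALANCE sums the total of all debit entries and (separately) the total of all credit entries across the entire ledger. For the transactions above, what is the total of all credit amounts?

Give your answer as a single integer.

Answer: 2213

Derivation:
Txn 1: credit+=426
Txn 2: credit+=339
Txn 3: credit+=419
Txn 4: credit+=174
Txn 5: credit+=203
Txn 6: credit+=331
Txn 7: credit+=41
Txn 8: credit+=280
Total credits = 2213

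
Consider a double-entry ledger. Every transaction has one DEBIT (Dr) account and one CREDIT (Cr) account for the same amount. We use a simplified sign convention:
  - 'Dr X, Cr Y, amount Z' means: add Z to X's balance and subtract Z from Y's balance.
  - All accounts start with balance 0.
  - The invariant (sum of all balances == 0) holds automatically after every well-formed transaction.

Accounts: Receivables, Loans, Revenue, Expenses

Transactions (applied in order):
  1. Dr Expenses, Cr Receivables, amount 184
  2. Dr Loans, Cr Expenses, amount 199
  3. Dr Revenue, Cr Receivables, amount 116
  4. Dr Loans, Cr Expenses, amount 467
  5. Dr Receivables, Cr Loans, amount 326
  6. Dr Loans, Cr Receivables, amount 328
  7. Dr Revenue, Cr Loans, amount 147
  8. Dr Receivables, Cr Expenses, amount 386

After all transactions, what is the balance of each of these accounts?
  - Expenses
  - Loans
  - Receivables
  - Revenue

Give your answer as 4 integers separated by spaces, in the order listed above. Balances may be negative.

Answer: -868 521 84 263

Derivation:
After txn 1 (Dr Expenses, Cr Receivables, amount 184): Expenses=184 Receivables=-184
After txn 2 (Dr Loans, Cr Expenses, amount 199): Expenses=-15 Loans=199 Receivables=-184
After txn 3 (Dr Revenue, Cr Receivables, amount 116): Expenses=-15 Loans=199 Receivables=-300 Revenue=116
After txn 4 (Dr Loans, Cr Expenses, amount 467): Expenses=-482 Loans=666 Receivables=-300 Revenue=116
After txn 5 (Dr Receivables, Cr Loans, amount 326): Expenses=-482 Loans=340 Receivables=26 Revenue=116
After txn 6 (Dr Loans, Cr Receivables, amount 328): Expenses=-482 Loans=668 Receivables=-302 Revenue=116
After txn 7 (Dr Revenue, Cr Loans, amount 147): Expenses=-482 Loans=521 Receivables=-302 Revenue=263
After txn 8 (Dr Receivables, Cr Expenses, amount 386): Expenses=-868 Loans=521 Receivables=84 Revenue=263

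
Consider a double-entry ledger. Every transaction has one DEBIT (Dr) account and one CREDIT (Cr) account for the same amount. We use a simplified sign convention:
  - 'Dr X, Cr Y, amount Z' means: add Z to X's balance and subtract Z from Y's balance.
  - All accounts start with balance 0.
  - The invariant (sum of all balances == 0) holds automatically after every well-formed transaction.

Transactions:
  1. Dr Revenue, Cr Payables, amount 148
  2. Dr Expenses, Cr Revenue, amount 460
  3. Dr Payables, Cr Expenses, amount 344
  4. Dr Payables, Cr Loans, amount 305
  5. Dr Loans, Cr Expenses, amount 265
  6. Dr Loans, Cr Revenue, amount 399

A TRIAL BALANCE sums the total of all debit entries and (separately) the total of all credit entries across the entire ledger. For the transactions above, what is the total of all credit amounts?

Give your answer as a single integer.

Txn 1: credit+=148
Txn 2: credit+=460
Txn 3: credit+=344
Txn 4: credit+=305
Txn 5: credit+=265
Txn 6: credit+=399
Total credits = 1921

Answer: 1921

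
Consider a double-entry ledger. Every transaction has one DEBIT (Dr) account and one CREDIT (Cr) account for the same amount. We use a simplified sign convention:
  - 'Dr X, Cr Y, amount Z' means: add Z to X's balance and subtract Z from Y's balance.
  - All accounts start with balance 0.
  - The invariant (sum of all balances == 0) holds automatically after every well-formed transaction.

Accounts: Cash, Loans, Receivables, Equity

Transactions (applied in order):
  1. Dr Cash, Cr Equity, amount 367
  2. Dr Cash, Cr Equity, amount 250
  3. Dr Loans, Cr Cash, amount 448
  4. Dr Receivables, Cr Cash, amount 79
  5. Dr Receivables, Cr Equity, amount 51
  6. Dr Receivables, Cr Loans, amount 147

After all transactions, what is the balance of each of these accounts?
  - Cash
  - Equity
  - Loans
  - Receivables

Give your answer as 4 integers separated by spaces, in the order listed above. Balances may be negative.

Answer: 90 -668 301 277

Derivation:
After txn 1 (Dr Cash, Cr Equity, amount 367): Cash=367 Equity=-367
After txn 2 (Dr Cash, Cr Equity, amount 250): Cash=617 Equity=-617
After txn 3 (Dr Loans, Cr Cash, amount 448): Cash=169 Equity=-617 Loans=448
After txn 4 (Dr Receivables, Cr Cash, amount 79): Cash=90 Equity=-617 Loans=448 Receivables=79
After txn 5 (Dr Receivables, Cr Equity, amount 51): Cash=90 Equity=-668 Loans=448 Receivables=130
After txn 6 (Dr Receivables, Cr Loans, amount 147): Cash=90 Equity=-668 Loans=301 Receivables=277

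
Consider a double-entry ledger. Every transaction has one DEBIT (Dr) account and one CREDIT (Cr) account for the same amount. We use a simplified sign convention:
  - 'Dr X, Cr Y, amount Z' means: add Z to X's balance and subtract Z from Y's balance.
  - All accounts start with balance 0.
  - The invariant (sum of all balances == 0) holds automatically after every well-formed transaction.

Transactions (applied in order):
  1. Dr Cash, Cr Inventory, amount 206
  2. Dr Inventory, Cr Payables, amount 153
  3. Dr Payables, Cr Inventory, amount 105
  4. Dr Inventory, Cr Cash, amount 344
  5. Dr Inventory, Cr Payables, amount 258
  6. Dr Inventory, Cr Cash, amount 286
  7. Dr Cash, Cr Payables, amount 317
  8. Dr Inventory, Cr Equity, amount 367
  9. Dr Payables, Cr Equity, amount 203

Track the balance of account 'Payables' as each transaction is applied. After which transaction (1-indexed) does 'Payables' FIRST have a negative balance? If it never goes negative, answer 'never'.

After txn 1: Payables=0
After txn 2: Payables=-153

Answer: 2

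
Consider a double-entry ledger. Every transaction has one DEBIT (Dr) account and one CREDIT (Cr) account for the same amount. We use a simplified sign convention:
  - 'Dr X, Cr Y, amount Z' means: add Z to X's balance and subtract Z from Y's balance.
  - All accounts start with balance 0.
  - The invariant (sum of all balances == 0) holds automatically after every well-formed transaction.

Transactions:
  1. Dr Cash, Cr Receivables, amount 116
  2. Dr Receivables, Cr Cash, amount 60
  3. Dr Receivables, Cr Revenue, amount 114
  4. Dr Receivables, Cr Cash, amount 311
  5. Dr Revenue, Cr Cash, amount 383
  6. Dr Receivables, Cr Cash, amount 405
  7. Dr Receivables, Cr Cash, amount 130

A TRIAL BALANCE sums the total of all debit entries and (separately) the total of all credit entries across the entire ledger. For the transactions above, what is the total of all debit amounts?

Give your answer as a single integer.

Answer: 1519

Derivation:
Txn 1: debit+=116
Txn 2: debit+=60
Txn 3: debit+=114
Txn 4: debit+=311
Txn 5: debit+=383
Txn 6: debit+=405
Txn 7: debit+=130
Total debits = 1519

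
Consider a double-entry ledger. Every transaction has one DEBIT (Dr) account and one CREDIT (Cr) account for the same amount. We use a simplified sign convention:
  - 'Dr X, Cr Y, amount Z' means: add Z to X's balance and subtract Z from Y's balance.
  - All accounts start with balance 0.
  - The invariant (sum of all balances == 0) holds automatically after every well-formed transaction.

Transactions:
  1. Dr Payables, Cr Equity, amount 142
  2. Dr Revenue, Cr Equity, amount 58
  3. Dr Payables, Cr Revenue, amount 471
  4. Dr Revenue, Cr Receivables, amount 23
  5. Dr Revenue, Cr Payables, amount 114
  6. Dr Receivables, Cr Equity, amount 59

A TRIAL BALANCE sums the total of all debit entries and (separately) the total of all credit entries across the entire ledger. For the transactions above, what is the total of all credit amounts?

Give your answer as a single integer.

Txn 1: credit+=142
Txn 2: credit+=58
Txn 3: credit+=471
Txn 4: credit+=23
Txn 5: credit+=114
Txn 6: credit+=59
Total credits = 867

Answer: 867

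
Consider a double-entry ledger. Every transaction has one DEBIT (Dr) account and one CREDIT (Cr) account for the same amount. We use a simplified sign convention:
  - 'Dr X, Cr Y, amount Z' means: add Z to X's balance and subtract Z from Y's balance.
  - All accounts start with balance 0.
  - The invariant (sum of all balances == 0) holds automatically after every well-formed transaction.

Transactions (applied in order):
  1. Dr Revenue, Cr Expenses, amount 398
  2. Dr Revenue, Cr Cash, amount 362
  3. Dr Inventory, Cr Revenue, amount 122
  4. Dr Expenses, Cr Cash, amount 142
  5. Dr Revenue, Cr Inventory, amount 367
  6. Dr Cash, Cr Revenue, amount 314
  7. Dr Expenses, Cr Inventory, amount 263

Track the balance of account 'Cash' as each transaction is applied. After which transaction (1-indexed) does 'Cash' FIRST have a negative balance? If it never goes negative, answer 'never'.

Answer: 2

Derivation:
After txn 1: Cash=0
After txn 2: Cash=-362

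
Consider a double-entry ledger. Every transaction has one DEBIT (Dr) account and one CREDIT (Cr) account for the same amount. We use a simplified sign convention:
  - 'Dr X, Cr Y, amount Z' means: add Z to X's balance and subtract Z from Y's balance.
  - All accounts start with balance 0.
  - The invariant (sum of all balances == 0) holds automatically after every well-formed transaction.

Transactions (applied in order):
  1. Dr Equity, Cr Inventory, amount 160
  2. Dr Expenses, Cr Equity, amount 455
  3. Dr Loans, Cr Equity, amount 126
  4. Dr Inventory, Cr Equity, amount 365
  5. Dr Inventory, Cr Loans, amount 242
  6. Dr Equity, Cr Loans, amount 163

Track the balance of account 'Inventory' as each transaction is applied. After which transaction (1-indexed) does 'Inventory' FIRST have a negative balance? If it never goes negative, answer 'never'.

After txn 1: Inventory=-160

Answer: 1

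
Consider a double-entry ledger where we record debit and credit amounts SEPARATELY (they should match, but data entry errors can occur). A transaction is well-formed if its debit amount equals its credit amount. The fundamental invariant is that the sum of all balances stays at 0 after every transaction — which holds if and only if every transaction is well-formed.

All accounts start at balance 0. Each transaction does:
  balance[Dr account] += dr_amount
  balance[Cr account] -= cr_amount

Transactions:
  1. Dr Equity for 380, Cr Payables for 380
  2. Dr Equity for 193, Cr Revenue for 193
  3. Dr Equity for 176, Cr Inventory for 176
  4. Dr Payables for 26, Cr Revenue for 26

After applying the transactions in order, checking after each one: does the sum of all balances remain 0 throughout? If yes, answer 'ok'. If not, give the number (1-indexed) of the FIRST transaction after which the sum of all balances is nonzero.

Answer: ok

Derivation:
After txn 1: dr=380 cr=380 sum_balances=0
After txn 2: dr=193 cr=193 sum_balances=0
After txn 3: dr=176 cr=176 sum_balances=0
After txn 4: dr=26 cr=26 sum_balances=0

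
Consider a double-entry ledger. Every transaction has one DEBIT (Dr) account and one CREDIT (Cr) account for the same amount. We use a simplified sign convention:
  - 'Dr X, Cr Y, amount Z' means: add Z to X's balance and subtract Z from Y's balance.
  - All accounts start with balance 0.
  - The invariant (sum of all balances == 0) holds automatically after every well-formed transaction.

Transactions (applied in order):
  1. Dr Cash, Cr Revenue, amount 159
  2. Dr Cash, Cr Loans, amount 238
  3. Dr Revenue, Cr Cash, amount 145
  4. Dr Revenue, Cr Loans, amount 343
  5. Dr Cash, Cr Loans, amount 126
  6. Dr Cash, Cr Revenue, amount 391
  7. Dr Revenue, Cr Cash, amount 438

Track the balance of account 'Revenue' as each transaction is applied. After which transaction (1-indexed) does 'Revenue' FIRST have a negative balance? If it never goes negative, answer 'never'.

Answer: 1

Derivation:
After txn 1: Revenue=-159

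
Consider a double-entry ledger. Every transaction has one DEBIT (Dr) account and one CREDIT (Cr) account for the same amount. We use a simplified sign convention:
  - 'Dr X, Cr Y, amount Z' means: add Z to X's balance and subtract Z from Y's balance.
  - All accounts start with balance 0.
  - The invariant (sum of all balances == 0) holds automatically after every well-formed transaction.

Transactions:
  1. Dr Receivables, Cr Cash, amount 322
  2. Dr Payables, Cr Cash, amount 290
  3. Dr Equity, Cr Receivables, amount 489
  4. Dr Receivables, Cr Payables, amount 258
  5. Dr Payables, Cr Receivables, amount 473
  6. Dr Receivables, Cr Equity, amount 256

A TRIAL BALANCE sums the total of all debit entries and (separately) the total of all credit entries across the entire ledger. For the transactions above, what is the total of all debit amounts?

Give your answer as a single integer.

Txn 1: debit+=322
Txn 2: debit+=290
Txn 3: debit+=489
Txn 4: debit+=258
Txn 5: debit+=473
Txn 6: debit+=256
Total debits = 2088

Answer: 2088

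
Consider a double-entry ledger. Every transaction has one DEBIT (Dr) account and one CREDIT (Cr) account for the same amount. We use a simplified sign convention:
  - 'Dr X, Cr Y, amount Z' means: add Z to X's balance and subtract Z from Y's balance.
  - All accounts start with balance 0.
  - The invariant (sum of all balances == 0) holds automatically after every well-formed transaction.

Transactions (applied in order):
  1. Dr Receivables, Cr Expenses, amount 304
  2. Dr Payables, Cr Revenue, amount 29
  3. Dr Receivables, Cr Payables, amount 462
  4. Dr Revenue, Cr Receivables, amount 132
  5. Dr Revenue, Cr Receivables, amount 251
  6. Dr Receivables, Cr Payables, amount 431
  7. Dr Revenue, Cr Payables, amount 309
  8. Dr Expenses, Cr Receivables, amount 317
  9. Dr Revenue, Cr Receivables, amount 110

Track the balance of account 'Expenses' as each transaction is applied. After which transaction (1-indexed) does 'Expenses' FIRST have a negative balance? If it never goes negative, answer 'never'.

Answer: 1

Derivation:
After txn 1: Expenses=-304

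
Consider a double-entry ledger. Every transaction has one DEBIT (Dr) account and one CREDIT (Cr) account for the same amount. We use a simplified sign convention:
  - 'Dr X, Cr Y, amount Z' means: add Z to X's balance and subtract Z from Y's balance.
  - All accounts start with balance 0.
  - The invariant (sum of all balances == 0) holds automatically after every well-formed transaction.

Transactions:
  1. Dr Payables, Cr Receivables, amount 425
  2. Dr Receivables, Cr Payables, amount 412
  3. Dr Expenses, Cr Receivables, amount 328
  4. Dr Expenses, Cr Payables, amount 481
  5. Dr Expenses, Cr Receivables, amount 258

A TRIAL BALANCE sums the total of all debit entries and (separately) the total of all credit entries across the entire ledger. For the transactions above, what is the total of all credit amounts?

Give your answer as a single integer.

Answer: 1904

Derivation:
Txn 1: credit+=425
Txn 2: credit+=412
Txn 3: credit+=328
Txn 4: credit+=481
Txn 5: credit+=258
Total credits = 1904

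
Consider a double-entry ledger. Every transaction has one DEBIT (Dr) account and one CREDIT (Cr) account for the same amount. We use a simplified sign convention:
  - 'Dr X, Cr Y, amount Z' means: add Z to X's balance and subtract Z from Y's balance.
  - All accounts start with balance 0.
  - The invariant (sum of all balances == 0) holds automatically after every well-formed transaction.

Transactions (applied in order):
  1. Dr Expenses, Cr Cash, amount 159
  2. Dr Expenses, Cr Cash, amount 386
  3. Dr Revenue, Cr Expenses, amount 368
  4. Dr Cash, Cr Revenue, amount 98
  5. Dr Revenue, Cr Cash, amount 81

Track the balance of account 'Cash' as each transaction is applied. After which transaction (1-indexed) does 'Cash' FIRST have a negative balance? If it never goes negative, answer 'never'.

Answer: 1

Derivation:
After txn 1: Cash=-159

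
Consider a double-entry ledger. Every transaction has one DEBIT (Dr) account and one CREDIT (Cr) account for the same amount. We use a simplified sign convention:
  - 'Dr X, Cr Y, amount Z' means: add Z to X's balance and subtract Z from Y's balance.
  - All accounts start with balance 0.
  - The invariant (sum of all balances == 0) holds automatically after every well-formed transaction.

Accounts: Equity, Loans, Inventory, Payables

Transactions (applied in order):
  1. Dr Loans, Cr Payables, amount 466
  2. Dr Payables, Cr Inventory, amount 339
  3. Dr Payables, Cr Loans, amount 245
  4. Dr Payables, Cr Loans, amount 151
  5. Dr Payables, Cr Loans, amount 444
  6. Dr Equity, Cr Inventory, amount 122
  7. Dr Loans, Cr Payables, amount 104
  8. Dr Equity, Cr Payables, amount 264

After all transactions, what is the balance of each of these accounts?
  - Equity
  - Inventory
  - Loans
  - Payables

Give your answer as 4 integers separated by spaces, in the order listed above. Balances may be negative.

Answer: 386 -461 -270 345

Derivation:
After txn 1 (Dr Loans, Cr Payables, amount 466): Loans=466 Payables=-466
After txn 2 (Dr Payables, Cr Inventory, amount 339): Inventory=-339 Loans=466 Payables=-127
After txn 3 (Dr Payables, Cr Loans, amount 245): Inventory=-339 Loans=221 Payables=118
After txn 4 (Dr Payables, Cr Loans, amount 151): Inventory=-339 Loans=70 Payables=269
After txn 5 (Dr Payables, Cr Loans, amount 444): Inventory=-339 Loans=-374 Payables=713
After txn 6 (Dr Equity, Cr Inventory, amount 122): Equity=122 Inventory=-461 Loans=-374 Payables=713
After txn 7 (Dr Loans, Cr Payables, amount 104): Equity=122 Inventory=-461 Loans=-270 Payables=609
After txn 8 (Dr Equity, Cr Payables, amount 264): Equity=386 Inventory=-461 Loans=-270 Payables=345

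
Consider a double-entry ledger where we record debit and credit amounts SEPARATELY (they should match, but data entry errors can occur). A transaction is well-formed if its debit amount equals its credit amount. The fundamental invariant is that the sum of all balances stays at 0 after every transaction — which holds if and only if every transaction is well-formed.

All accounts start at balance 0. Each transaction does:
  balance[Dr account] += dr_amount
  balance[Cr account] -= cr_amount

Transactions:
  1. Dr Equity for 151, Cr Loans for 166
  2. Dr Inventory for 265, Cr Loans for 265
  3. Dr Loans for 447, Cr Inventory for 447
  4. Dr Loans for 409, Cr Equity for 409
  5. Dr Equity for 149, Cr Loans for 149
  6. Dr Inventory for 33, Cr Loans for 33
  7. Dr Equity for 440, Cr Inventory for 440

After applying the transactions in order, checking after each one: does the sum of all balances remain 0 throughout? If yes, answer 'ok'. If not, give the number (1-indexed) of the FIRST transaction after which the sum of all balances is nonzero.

After txn 1: dr=151 cr=166 sum_balances=-15
After txn 2: dr=265 cr=265 sum_balances=-15
After txn 3: dr=447 cr=447 sum_balances=-15
After txn 4: dr=409 cr=409 sum_balances=-15
After txn 5: dr=149 cr=149 sum_balances=-15
After txn 6: dr=33 cr=33 sum_balances=-15
After txn 7: dr=440 cr=440 sum_balances=-15

Answer: 1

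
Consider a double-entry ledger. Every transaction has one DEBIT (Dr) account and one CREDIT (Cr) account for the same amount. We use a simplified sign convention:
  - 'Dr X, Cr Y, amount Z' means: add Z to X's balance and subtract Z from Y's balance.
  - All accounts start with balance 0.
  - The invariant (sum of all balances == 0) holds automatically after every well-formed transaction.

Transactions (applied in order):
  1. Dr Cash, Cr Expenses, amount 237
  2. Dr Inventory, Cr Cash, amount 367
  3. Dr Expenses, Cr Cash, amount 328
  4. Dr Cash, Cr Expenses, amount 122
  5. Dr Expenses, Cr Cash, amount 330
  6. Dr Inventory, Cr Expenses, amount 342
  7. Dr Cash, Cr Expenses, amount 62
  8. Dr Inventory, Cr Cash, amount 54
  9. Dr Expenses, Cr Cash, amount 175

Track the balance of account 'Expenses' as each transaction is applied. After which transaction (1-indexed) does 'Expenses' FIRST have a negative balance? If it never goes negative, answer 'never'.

After txn 1: Expenses=-237

Answer: 1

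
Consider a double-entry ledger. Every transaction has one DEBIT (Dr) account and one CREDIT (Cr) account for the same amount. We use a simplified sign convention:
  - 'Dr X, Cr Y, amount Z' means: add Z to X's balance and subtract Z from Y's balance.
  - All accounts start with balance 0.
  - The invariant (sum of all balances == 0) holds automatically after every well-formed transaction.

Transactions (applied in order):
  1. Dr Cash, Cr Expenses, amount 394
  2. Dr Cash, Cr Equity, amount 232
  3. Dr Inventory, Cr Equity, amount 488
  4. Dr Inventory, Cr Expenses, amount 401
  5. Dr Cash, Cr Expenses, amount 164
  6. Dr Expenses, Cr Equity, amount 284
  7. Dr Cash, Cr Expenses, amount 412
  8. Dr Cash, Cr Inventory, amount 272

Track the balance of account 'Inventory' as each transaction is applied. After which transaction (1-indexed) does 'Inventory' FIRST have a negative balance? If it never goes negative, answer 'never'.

Answer: never

Derivation:
After txn 1: Inventory=0
After txn 2: Inventory=0
After txn 3: Inventory=488
After txn 4: Inventory=889
After txn 5: Inventory=889
After txn 6: Inventory=889
After txn 7: Inventory=889
After txn 8: Inventory=617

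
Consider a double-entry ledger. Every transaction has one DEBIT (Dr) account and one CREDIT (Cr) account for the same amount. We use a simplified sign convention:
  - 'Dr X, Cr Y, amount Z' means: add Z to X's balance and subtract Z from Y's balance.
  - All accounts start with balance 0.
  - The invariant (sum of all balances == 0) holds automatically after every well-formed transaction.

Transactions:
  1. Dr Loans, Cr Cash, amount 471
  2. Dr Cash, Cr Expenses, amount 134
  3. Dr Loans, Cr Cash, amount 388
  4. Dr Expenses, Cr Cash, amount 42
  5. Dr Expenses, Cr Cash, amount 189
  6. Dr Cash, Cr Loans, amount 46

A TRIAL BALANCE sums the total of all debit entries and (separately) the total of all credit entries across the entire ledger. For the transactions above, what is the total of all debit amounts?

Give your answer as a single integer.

Txn 1: debit+=471
Txn 2: debit+=134
Txn 3: debit+=388
Txn 4: debit+=42
Txn 5: debit+=189
Txn 6: debit+=46
Total debits = 1270

Answer: 1270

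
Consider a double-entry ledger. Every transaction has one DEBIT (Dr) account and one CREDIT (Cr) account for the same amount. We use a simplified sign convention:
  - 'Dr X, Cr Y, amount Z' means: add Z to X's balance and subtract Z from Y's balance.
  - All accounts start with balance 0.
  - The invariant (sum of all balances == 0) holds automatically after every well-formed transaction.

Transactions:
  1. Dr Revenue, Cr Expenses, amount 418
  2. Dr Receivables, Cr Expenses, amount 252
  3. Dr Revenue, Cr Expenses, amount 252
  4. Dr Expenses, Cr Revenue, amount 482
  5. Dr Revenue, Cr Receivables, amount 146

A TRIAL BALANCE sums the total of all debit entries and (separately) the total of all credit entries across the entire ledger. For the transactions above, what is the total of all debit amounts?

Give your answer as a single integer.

Txn 1: debit+=418
Txn 2: debit+=252
Txn 3: debit+=252
Txn 4: debit+=482
Txn 5: debit+=146
Total debits = 1550

Answer: 1550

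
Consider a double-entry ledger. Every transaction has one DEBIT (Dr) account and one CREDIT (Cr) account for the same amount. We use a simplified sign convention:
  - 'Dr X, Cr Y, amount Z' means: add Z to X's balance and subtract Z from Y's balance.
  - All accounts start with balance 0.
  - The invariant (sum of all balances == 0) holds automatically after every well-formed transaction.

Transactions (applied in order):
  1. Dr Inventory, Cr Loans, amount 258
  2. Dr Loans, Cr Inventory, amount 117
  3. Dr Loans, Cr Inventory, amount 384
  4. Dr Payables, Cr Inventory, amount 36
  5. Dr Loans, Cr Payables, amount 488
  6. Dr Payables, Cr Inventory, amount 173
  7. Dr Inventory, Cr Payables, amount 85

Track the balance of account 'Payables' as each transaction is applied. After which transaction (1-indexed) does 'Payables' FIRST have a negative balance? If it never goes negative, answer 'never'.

Answer: 5

Derivation:
After txn 1: Payables=0
After txn 2: Payables=0
After txn 3: Payables=0
After txn 4: Payables=36
After txn 5: Payables=-452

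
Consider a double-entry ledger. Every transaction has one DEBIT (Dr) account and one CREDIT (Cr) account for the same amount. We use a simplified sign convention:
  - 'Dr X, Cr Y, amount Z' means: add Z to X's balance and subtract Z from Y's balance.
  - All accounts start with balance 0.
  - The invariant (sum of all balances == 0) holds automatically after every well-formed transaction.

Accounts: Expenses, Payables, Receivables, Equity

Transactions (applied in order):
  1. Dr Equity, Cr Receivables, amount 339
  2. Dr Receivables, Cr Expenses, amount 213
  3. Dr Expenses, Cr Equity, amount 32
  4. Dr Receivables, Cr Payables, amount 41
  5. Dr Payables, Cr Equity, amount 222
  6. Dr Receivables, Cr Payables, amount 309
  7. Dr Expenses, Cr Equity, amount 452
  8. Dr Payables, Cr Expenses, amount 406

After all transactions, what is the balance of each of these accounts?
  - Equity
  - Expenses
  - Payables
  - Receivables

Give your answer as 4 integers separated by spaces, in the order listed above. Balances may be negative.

After txn 1 (Dr Equity, Cr Receivables, amount 339): Equity=339 Receivables=-339
After txn 2 (Dr Receivables, Cr Expenses, amount 213): Equity=339 Expenses=-213 Receivables=-126
After txn 3 (Dr Expenses, Cr Equity, amount 32): Equity=307 Expenses=-181 Receivables=-126
After txn 4 (Dr Receivables, Cr Payables, amount 41): Equity=307 Expenses=-181 Payables=-41 Receivables=-85
After txn 5 (Dr Payables, Cr Equity, amount 222): Equity=85 Expenses=-181 Payables=181 Receivables=-85
After txn 6 (Dr Receivables, Cr Payables, amount 309): Equity=85 Expenses=-181 Payables=-128 Receivables=224
After txn 7 (Dr Expenses, Cr Equity, amount 452): Equity=-367 Expenses=271 Payables=-128 Receivables=224
After txn 8 (Dr Payables, Cr Expenses, amount 406): Equity=-367 Expenses=-135 Payables=278 Receivables=224

Answer: -367 -135 278 224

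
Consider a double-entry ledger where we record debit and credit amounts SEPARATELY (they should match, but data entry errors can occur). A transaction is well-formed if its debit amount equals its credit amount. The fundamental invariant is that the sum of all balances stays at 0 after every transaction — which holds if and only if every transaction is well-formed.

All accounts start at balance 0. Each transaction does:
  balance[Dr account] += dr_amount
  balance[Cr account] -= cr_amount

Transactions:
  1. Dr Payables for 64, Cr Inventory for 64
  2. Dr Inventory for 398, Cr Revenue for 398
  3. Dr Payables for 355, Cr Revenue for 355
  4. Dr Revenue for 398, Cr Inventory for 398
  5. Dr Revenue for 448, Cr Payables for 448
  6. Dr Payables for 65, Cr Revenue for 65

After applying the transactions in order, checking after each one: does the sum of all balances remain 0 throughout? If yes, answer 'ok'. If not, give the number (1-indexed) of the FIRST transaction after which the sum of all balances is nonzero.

Answer: ok

Derivation:
After txn 1: dr=64 cr=64 sum_balances=0
After txn 2: dr=398 cr=398 sum_balances=0
After txn 3: dr=355 cr=355 sum_balances=0
After txn 4: dr=398 cr=398 sum_balances=0
After txn 5: dr=448 cr=448 sum_balances=0
After txn 6: dr=65 cr=65 sum_balances=0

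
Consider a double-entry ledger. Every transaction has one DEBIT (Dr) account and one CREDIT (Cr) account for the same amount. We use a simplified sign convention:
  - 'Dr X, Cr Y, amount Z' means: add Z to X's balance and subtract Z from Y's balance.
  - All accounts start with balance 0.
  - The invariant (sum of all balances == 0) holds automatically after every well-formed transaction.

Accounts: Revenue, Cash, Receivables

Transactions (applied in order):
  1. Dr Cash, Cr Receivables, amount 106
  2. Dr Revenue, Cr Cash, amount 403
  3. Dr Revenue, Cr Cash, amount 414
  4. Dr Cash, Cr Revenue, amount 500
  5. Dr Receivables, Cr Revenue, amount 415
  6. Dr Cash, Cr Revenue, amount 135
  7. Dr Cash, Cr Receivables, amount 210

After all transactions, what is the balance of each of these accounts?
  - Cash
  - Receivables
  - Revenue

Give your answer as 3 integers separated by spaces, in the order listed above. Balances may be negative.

After txn 1 (Dr Cash, Cr Receivables, amount 106): Cash=106 Receivables=-106
After txn 2 (Dr Revenue, Cr Cash, amount 403): Cash=-297 Receivables=-106 Revenue=403
After txn 3 (Dr Revenue, Cr Cash, amount 414): Cash=-711 Receivables=-106 Revenue=817
After txn 4 (Dr Cash, Cr Revenue, amount 500): Cash=-211 Receivables=-106 Revenue=317
After txn 5 (Dr Receivables, Cr Revenue, amount 415): Cash=-211 Receivables=309 Revenue=-98
After txn 6 (Dr Cash, Cr Revenue, amount 135): Cash=-76 Receivables=309 Revenue=-233
After txn 7 (Dr Cash, Cr Receivables, amount 210): Cash=134 Receivables=99 Revenue=-233

Answer: 134 99 -233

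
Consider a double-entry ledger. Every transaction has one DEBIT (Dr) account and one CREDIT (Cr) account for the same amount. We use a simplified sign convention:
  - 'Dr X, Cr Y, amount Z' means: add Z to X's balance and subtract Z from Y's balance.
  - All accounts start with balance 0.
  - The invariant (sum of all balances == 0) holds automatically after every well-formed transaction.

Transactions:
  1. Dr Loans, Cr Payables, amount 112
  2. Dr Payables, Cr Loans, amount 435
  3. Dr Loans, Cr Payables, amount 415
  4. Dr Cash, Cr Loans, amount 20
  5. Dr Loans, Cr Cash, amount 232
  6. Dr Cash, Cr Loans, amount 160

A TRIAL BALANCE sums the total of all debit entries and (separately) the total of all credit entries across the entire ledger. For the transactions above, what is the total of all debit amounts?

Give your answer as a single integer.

Answer: 1374

Derivation:
Txn 1: debit+=112
Txn 2: debit+=435
Txn 3: debit+=415
Txn 4: debit+=20
Txn 5: debit+=232
Txn 6: debit+=160
Total debits = 1374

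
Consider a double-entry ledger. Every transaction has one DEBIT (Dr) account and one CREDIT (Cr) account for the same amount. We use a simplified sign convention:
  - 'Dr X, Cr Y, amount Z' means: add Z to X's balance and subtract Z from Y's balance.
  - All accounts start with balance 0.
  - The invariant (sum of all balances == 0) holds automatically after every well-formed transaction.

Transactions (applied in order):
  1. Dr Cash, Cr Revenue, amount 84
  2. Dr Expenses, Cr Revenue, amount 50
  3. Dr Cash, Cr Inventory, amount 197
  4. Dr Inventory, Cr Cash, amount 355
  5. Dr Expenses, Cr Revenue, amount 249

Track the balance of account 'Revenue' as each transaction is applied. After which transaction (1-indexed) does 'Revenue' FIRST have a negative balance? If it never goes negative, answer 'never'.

After txn 1: Revenue=-84

Answer: 1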